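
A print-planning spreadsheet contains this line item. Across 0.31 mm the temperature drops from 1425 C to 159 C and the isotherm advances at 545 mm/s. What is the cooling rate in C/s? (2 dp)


G = (1425-159)/0.31 = 4083.87096774 C/mm
CR = 4083.87096774 * 545 = 2225709.68 C/s


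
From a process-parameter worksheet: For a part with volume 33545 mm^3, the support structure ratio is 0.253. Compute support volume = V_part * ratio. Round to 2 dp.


V_support = 33545 * 0.253 = 8486.89 mm^3


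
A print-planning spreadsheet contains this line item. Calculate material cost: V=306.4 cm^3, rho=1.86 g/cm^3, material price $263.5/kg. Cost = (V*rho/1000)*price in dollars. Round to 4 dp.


Mass = 306.4*1.86/1000 = 0.569904 kg
Cost = 0.569904 * 263.5 = 150.1697 $


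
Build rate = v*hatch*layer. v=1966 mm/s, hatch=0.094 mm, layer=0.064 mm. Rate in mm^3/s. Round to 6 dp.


Rate = 1966 * 0.094 * 0.064 = 11.827456 mm^3/s


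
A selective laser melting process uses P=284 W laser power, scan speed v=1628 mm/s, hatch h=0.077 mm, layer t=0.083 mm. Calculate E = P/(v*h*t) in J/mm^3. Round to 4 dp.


E = 284 / (1628*0.077*0.083) = 27.2958 J/mm^3


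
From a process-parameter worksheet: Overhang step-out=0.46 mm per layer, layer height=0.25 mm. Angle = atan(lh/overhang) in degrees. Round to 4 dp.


angle = atan(0.25/0.46) = 28.5231 degrees


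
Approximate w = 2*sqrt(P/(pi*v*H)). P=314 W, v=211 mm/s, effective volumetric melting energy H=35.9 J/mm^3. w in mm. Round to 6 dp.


w = 2*sqrt(314/(pi*211*35.9)) = 0.229737 mm


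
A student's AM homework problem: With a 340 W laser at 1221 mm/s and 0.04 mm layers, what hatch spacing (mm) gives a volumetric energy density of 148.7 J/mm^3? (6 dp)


h = 340 / (148.7*1221*0.04) = 0.046816 mm


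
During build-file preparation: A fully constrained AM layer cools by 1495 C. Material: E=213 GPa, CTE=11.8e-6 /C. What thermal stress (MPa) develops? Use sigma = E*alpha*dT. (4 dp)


sigma = 213*1000 * 11.8e-6 * 1495 = 3757.533 MPa


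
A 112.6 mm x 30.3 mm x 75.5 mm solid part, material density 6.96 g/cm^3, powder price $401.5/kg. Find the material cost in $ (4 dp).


V = 112.6 * 30.3 * 75.5 = 257589.39 mm^3 = 257.58939 cm^3
Mass = 257.58939 * 6.96 / 1000 = 1.79282215 kg
Cost = 1.79282215 * 401.5 = 719.8181 $


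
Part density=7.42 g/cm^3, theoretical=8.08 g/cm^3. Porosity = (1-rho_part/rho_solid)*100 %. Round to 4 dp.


Porosity = (1-7.42/8.08)*100 = 8.1683 %


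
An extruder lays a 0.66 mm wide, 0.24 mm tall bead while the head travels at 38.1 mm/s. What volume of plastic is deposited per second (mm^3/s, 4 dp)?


Rate = 0.66 * 0.24 * 38.1 = 6.035 mm^3/s


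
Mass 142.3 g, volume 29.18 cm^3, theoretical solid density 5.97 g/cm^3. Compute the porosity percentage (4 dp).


rho_part = 142.3 / 29.18 = 4.87662783 g/cm^3
Porosity = (1 - 4.87662783/5.97)*100 = 18.3144 %


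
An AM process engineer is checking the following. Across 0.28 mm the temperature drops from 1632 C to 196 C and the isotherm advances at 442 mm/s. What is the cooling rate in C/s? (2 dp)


G = (1632-196)/0.28 = 5128.57142857 C/mm
CR = 5128.57142857 * 442 = 2266828.57 C/s


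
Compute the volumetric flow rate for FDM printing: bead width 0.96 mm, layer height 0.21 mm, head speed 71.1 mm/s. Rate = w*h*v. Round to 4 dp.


Rate = 0.96 * 0.21 * 71.1 = 14.3338 mm^3/s


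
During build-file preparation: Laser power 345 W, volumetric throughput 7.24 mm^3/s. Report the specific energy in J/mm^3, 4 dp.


SE = 345 / 7.24 = 47.6519 J/mm^3


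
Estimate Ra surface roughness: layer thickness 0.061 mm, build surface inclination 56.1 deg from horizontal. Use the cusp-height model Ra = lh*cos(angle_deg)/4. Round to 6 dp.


Ra = 0.061 * cos(56.1) / 4 = 0.008506 mm


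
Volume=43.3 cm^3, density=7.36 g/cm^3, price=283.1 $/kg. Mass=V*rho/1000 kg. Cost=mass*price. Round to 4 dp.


Mass = 43.3*7.36/1000 = 0.318688 kg
Cost = 0.318688 * 283.1 = 90.2206 $


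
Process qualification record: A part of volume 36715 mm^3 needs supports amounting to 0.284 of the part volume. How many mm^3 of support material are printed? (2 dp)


V_support = 36715 * 0.284 = 10427.06 mm^3


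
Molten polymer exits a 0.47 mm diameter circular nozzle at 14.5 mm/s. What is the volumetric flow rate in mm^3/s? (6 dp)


A = pi*(0.47/2)^2 = 0.17349445 mm^2
Q = 0.17349445 * 14.5 = 2.51567 mm^3/s


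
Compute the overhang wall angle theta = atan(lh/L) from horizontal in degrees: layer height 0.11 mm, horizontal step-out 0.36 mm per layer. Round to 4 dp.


angle = atan(0.11/0.36) = 16.9908 degrees


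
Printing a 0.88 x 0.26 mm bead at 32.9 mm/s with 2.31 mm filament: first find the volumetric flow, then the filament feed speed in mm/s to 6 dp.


Q = 0.88 * 0.26 * 32.9 = 7.52752 mm^3/s
A_fil = pi*(2.31/2)^2 = 4.19096314 mm^2
v_feed = 7.52752 / 4.19096314 = 1.796131 mm/s


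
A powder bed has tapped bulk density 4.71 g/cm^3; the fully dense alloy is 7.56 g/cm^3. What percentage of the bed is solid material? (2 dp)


Packing = (4.71/7.56)*100 = 62.3 %


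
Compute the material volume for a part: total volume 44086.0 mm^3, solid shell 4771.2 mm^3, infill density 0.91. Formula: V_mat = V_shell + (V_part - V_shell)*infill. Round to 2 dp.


V_infill = (44086.0 - 4771.2) * 0.91 = 35776.47
V_total = 4771.2 + 35776.47 = 40547.67 mm^3


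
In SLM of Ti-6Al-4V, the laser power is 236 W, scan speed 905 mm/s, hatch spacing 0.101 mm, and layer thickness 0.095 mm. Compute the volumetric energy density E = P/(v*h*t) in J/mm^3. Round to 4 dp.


E = 236 / (905*0.101*0.095) = 27.1781 J/mm^3


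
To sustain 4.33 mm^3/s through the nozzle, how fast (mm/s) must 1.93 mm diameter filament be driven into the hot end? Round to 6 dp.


A = pi*(1.93/2)^2 = 2.92553
v = 4.33 / 2.92553 = 1.480074 mm/s


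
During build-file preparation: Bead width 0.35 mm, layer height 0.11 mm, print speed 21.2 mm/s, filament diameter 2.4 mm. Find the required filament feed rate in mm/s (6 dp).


Q = 0.35 * 0.11 * 21.2 = 0.8162 mm^3/s
A_fil = pi*(2.4/2)^2 = 4.52389342 mm^2
v_feed = 0.8162 / 4.52389342 = 0.18042 mm/s


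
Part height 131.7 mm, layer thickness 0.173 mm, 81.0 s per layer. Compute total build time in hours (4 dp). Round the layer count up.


Layers = ceil(131.7/0.173) = 762
t = 762 * 81.0 / 3600 = 17.145 hrs


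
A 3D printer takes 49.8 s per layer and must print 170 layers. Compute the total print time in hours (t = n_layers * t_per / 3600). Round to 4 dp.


t = 170 * 49.8 / 3600 = 2.3517 hrs


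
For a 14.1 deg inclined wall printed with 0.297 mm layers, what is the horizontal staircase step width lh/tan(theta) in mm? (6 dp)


step = 0.297 / tan(14.1) = 1.182407 mm


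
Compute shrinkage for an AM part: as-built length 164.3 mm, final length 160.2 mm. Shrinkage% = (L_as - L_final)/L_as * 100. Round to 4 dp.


Shrinkage = ((164.3-160.2)/164.3)*100 = 2.4954 %


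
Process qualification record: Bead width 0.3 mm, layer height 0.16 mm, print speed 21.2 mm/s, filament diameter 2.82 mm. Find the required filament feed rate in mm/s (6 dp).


Q = 0.3 * 0.16 * 21.2 = 1.0176 mm^3/s
A_fil = pi*(2.82/2)^2 = 6.24580035 mm^2
v_feed = 1.0176 / 6.24580035 = 0.162925 mm/s


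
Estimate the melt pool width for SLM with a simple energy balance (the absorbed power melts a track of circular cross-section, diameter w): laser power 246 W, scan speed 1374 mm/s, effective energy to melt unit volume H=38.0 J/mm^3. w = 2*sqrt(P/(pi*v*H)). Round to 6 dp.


w = 2*sqrt(246/(pi*1374*38.0)) = 0.077453 mm


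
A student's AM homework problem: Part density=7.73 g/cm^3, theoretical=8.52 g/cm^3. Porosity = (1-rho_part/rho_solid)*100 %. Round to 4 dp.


Porosity = (1-7.73/8.52)*100 = 9.2723 %


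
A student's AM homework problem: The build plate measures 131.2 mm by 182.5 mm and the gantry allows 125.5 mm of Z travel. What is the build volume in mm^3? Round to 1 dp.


V = 131.2 * 182.5 * 125.5 = 3004972.0 mm^3


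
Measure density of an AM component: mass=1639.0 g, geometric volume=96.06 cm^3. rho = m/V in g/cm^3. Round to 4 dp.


rho = 1639.0 / 96.06 = 17.0623 g/cm^3


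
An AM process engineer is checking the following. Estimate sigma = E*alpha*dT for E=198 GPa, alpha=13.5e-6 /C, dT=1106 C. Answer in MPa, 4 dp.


sigma = 198*1000 * 13.5e-6 * 1106 = 2956.338 MPa


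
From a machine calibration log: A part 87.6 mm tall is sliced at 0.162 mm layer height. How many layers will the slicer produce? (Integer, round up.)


Layers = ceil(87.6/0.162) = 541


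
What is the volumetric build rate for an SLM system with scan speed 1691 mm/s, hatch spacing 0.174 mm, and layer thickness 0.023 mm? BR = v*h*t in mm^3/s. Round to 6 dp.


Rate = 1691 * 0.174 * 0.023 = 6.767382 mm^3/s


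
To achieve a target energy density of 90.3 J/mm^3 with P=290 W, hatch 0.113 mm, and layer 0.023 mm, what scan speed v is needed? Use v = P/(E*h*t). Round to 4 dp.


v = 290 / (90.3*0.113*0.023) = 1235.6742 mm/s


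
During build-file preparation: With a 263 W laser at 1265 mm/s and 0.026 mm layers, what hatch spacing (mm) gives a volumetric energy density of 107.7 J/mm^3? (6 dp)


h = 263 / (107.7*1265*0.026) = 0.074247 mm


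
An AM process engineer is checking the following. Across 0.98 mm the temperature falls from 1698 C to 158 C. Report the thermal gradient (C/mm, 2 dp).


G = (1698-158)/0.98 = 1571.43 C/mm


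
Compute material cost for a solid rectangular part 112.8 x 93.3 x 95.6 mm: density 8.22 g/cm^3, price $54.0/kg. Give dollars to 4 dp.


V = 112.8 * 93.3 * 95.6 = 1006117.344 mm^3 = 1006.117344 cm^3
Mass = 1006.117344 * 8.22 / 1000 = 8.27028457 kg
Cost = 8.27028457 * 54.0 = 446.5954 $


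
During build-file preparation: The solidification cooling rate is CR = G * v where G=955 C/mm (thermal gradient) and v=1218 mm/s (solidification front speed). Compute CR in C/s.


CR = 955 * 1218 = 1163190 C/s


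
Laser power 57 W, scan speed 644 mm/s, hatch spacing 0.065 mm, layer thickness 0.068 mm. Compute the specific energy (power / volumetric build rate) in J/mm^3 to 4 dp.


Build rate = 644 * 0.065 * 0.068 = 2.84648 mm^3/s
SE = 57 / 2.84648 = 20.0247 J/mm^3


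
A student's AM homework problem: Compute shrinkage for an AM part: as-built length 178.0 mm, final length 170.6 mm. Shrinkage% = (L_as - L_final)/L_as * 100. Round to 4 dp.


Shrinkage = ((178.0-170.6)/178.0)*100 = 4.1573 %


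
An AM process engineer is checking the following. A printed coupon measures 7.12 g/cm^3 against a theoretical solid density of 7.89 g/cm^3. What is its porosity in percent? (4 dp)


Porosity = (1-7.12/7.89)*100 = 9.7592 %


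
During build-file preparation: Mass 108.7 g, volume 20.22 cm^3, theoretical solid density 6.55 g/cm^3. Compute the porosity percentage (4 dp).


rho_part = 108.7 / 20.22 = 5.37586548 g/cm^3
Porosity = (1 - 5.37586548/6.55)*100 = 17.9257 %


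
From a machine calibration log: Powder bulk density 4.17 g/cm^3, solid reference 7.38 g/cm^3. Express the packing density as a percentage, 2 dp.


Packing = (4.17/7.38)*100 = 56.5 %


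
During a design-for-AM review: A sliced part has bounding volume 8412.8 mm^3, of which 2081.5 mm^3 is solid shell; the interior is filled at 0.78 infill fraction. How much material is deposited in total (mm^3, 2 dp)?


V_infill = (8412.8 - 2081.5) * 0.78 = 4938.41
V_total = 2081.5 + 4938.41 = 7019.91 mm^3


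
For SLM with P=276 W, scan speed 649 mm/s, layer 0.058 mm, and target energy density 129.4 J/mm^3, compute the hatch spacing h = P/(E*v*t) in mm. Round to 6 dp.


h = 276 / (129.4*649*0.058) = 0.056663 mm


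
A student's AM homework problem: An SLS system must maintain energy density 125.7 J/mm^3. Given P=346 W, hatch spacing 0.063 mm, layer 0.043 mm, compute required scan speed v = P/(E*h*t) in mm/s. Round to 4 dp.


v = 346 / (125.7*0.063*0.043) = 1016.0892 mm/s


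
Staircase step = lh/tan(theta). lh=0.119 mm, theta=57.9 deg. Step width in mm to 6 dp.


step = 0.119 / tan(57.9) = 0.074649 mm


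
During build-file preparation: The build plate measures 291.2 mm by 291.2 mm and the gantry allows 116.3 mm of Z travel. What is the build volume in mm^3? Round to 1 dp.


V = 291.2 * 291.2 * 116.3 = 9861942.3 mm^3


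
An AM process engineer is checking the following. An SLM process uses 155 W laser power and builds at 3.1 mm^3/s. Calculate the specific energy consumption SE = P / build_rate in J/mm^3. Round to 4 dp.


SE = 155 / 3.1 = 50.0 J/mm^3


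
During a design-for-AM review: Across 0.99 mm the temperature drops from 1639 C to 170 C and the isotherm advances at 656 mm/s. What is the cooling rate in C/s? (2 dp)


G = (1639-170)/0.99 = 1483.83838384 C/mm
CR = 1483.83838384 * 656 = 973397.98 C/s


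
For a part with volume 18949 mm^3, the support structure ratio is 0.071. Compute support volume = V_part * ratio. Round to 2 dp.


V_support = 18949 * 0.071 = 1345.38 mm^3


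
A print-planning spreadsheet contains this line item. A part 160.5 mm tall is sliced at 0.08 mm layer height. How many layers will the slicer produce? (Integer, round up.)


Layers = ceil(160.5/0.08) = 2007


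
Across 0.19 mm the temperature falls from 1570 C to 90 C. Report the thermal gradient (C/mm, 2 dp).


G = (1570-90)/0.19 = 7789.47 C/mm


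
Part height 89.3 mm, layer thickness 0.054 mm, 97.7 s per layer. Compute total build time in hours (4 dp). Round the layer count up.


Layers = ceil(89.3/0.054) = 1654
t = 1654 * 97.7 / 3600 = 44.8877 hrs


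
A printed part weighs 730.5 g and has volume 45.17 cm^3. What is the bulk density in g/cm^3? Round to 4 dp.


rho = 730.5 / 45.17 = 16.1722 g/cm^3


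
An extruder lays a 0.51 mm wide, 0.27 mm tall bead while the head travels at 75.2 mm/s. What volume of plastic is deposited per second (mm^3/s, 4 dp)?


Rate = 0.51 * 0.27 * 75.2 = 10.355 mm^3/s


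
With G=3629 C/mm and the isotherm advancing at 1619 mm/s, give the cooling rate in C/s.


CR = 3629 * 1619 = 5875351 C/s


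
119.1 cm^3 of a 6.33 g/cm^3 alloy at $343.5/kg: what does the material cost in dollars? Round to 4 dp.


Mass = 119.1*6.33/1000 = 0.753903 kg
Cost = 0.753903 * 343.5 = 258.9657 $


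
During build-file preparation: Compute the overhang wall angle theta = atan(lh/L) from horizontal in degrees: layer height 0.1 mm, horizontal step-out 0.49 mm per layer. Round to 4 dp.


angle = atan(0.1/0.49) = 11.5346 degrees


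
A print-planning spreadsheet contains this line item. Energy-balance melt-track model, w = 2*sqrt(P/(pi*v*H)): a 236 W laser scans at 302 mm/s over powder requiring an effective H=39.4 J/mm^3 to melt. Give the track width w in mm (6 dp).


w = 2*sqrt(236/(pi*302*39.4)) = 0.158913 mm


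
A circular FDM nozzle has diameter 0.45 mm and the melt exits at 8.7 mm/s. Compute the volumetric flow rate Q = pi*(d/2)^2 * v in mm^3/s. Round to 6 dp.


A = pi*(0.45/2)^2 = 0.15904313 mm^2
Q = 0.15904313 * 8.7 = 1.383675 mm^3/s


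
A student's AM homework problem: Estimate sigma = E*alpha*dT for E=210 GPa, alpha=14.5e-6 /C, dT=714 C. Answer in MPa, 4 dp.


sigma = 210*1000 * 14.5e-6 * 714 = 2174.13 MPa


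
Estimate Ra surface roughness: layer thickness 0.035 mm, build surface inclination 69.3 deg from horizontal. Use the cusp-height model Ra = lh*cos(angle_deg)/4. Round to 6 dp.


Ra = 0.035 * cos(69.3) / 4 = 0.003093 mm


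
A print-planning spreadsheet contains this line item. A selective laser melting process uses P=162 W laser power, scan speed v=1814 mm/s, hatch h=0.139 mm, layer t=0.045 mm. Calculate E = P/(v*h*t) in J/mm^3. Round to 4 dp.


E = 162 / (1814*0.139*0.045) = 14.2774 J/mm^3


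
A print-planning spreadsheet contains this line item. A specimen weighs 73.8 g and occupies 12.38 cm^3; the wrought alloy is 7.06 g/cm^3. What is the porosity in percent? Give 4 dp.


rho_part = 73.8 / 12.38 = 5.96122779 g/cm^3
Porosity = (1 - 5.96122779/7.06)*100 = 15.5633 %


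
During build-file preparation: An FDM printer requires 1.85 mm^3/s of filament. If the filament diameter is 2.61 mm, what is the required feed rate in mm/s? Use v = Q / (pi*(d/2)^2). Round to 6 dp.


A = pi*(2.61/2)^2 = 5.350211
v = 1.85 / 5.350211 = 0.345781 mm/s


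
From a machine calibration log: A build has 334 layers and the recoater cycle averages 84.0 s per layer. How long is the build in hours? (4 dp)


t = 334 * 84.0 / 3600 = 7.7933 hrs


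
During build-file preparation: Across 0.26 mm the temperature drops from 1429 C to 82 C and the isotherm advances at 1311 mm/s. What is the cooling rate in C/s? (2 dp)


G = (1429-82)/0.26 = 5180.76923077 C/mm
CR = 5180.76923077 * 1311 = 6791988.46 C/s


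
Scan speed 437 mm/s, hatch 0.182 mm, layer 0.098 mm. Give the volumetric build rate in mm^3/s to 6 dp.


Rate = 437 * 0.182 * 0.098 = 7.794332 mm^3/s


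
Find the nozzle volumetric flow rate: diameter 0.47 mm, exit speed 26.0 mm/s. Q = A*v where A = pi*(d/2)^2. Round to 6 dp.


A = pi*(0.47/2)^2 = 0.17349445 mm^2
Q = 0.17349445 * 26.0 = 4.510856 mm^3/s


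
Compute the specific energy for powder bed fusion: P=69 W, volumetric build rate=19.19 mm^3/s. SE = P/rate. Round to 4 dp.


SE = 69 / 19.19 = 3.5956 J/mm^3


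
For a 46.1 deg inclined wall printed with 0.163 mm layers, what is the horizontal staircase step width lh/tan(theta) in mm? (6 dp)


step = 0.163 / tan(46.1) = 0.156858 mm


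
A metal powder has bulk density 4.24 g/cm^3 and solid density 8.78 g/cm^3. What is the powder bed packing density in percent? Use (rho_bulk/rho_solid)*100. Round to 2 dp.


Packing = (4.24/8.78)*100 = 48.29 %


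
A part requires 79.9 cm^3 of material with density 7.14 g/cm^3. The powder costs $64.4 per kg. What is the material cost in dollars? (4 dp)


Mass = 79.9*7.14/1000 = 0.570486 kg
Cost = 0.570486 * 64.4 = 36.7393 $


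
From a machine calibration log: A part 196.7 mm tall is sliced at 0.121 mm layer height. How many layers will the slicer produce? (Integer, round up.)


Layers = ceil(196.7/0.121) = 1626


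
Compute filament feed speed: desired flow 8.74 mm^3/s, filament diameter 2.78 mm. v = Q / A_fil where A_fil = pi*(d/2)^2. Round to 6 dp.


A = pi*(2.78/2)^2 = 6.069871
v = 8.74 / 6.069871 = 1.439899 mm/s


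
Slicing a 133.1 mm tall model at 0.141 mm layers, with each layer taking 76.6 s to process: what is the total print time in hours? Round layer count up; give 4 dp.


Layers = ceil(133.1/0.141) = 944
t = 944 * 76.6 / 3600 = 20.0862 hrs


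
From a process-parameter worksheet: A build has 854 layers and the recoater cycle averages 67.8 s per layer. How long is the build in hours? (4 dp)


t = 854 * 67.8 / 3600 = 16.0837 hrs


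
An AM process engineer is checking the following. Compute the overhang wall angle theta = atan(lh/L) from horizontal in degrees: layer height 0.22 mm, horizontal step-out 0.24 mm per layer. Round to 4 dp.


angle = atan(0.22/0.24) = 42.5104 degrees


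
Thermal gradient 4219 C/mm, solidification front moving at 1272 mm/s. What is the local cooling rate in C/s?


CR = 4219 * 1272 = 5366568 C/s


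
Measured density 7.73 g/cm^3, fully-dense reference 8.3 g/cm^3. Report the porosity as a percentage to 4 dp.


Porosity = (1-7.73/8.3)*100 = 6.8675 %


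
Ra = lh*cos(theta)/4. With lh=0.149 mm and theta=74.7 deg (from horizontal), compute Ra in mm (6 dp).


Ra = 0.149 * cos(74.7) / 4 = 0.009829 mm


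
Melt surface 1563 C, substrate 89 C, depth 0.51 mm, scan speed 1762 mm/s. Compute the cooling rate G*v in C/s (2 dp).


G = (1563-89)/0.51 = 2890.19607843 C/mm
CR = 2890.19607843 * 1762 = 5092525.49 C/s


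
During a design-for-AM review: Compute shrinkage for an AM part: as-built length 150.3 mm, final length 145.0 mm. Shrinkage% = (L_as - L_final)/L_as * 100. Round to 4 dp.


Shrinkage = ((150.3-145.0)/150.3)*100 = 3.5263 %


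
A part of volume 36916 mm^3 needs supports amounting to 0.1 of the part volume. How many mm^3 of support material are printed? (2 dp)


V_support = 36916 * 0.1 = 3691.6 mm^3


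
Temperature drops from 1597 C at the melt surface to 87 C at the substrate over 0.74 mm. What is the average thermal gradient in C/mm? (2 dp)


G = (1597-87)/0.74 = 2040.54 C/mm


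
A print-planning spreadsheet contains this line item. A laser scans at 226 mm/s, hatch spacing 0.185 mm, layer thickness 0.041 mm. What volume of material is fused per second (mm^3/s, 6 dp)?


Rate = 226 * 0.185 * 0.041 = 1.71421 mm^3/s


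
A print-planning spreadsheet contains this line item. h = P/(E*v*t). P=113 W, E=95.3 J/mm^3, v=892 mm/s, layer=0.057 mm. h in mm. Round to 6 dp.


h = 113 / (95.3*892*0.057) = 0.023321 mm


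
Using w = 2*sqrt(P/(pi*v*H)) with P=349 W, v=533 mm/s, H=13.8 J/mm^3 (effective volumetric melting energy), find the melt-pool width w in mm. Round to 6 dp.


w = 2*sqrt(349/(pi*533*13.8)) = 0.24579 mm


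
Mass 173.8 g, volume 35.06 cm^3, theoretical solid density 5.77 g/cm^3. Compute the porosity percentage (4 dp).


rho_part = 173.8 / 35.06 = 4.9572162 g/cm^3
Porosity = (1 - 4.9572162/5.77)*100 = 14.0864 %


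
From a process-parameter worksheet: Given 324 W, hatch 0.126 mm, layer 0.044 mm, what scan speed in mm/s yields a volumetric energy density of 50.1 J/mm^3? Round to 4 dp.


v = 324 / (50.1*0.126*0.044) = 1166.4982 mm/s


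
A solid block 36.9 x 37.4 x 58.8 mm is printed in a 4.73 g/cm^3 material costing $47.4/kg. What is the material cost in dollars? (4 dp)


V = 36.9 * 37.4 * 58.8 = 81147.528 mm^3 = 81.147528 cm^3
Mass = 81.147528 * 4.73 / 1000 = 0.38382781 kg
Cost = 0.38382781 * 47.4 = 18.1934 $


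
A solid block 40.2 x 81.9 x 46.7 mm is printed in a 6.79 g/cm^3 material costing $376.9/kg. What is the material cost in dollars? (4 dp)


V = 40.2 * 81.9 * 46.7 = 153754.146 mm^3 = 153.754146 cm^3
Mass = 153.754146 * 6.79 / 1000 = 1.04399065 kg
Cost = 1.04399065 * 376.9 = 393.4801 $


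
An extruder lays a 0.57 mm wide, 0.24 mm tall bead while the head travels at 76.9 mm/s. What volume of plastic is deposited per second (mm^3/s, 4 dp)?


Rate = 0.57 * 0.24 * 76.9 = 10.5199 mm^3/s


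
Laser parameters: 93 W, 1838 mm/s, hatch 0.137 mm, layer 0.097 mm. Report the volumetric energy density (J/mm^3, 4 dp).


E = 93 / (1838*0.137*0.097) = 3.8075 J/mm^3


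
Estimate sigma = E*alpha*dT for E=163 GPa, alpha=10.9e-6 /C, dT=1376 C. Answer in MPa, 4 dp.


sigma = 163*1000 * 10.9e-6 * 1376 = 2444.7392 MPa


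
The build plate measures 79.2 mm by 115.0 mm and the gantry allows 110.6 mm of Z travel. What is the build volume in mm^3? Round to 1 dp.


V = 79.2 * 115.0 * 110.6 = 1007344.8 mm^3


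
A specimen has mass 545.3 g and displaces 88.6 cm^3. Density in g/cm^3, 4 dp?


rho = 545.3 / 88.6 = 6.1546 g/cm^3


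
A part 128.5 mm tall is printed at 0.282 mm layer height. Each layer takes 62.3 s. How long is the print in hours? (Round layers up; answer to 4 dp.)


Layers = ceil(128.5/0.282) = 456
t = 456 * 62.3 / 3600 = 7.8913 hrs


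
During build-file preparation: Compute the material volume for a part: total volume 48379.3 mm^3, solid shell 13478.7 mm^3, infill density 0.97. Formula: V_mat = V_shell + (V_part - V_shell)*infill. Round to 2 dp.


V_infill = (48379.3 - 13478.7) * 0.97 = 33853.58
V_total = 13478.7 + 33853.58 = 47332.28 mm^3


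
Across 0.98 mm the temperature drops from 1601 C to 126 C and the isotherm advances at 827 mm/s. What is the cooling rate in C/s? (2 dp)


G = (1601-126)/0.98 = 1505.10204082 C/mm
CR = 1505.10204082 * 827 = 1244719.39 C/s


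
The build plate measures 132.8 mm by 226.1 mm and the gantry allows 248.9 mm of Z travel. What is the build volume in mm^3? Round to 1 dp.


V = 132.8 * 226.1 * 248.9 = 7473491.3 mm^3


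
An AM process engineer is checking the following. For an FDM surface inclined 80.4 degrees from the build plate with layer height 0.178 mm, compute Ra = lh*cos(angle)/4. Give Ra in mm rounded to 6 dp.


Ra = 0.178 * cos(80.4) / 4 = 0.007421 mm


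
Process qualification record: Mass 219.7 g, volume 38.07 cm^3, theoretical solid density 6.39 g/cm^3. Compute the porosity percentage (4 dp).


rho_part = 219.7 / 38.07 = 5.77094825 g/cm^3
Porosity = (1 - 5.77094825/6.39)*100 = 9.6878 %


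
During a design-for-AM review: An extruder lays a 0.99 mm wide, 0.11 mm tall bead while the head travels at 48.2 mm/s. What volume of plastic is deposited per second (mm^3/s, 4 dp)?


Rate = 0.99 * 0.11 * 48.2 = 5.249 mm^3/s


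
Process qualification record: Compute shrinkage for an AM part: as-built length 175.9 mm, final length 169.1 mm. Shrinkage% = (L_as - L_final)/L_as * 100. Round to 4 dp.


Shrinkage = ((175.9-169.1)/175.9)*100 = 3.8658 %


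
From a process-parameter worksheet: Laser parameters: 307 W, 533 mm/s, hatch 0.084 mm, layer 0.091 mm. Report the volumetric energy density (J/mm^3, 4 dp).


E = 307 / (533*0.084*0.091) = 75.3513 J/mm^3


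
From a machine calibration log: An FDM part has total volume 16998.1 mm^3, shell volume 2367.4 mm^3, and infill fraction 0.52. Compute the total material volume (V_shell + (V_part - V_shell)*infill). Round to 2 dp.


V_infill = (16998.1 - 2367.4) * 0.52 = 7607.96
V_total = 2367.4 + 7607.96 = 9975.36 mm^3


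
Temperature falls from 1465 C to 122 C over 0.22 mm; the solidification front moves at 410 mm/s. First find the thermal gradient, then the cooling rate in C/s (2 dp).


G = (1465-122)/0.22 = 6104.54545455 C/mm
CR = 6104.54545455 * 410 = 2502863.64 C/s


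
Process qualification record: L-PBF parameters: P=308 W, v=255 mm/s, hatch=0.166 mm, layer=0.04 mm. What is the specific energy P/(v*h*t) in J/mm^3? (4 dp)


Build rate = 255 * 0.166 * 0.04 = 1.6932 mm^3/s
SE = 308 / 1.6932 = 181.9041 J/mm^3


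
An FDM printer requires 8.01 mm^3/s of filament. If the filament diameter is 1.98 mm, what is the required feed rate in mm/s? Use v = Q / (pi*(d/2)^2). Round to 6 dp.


A = pi*(1.98/2)^2 = 3.079075
v = 8.01 / 3.079075 = 2.601431 mm/s


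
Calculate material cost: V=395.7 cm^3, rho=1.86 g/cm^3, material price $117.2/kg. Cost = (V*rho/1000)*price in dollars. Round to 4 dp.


Mass = 395.7*1.86/1000 = 0.736002 kg
Cost = 0.736002 * 117.2 = 86.2594 $


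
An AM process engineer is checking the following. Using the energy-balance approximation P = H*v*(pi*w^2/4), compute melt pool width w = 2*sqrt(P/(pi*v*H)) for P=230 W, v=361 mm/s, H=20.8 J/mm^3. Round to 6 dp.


w = 2*sqrt(230/(pi*361*20.8)) = 0.197485 mm


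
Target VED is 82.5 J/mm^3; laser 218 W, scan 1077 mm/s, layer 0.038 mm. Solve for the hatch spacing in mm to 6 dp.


h = 218 / (82.5*1077*0.038) = 0.064566 mm


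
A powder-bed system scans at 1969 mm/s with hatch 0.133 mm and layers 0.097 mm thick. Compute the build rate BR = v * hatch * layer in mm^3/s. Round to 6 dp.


Rate = 1969 * 0.133 * 0.097 = 25.402069 mm^3/s


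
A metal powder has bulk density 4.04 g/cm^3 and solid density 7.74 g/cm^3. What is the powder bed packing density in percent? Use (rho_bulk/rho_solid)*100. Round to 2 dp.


Packing = (4.04/7.74)*100 = 52.2 %


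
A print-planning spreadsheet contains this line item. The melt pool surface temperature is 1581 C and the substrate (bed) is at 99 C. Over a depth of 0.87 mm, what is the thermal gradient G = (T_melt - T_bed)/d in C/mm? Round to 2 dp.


G = (1581-99)/0.87 = 1703.45 C/mm


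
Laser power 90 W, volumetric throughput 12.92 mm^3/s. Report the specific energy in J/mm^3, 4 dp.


SE = 90 / 12.92 = 6.9659 J/mm^3


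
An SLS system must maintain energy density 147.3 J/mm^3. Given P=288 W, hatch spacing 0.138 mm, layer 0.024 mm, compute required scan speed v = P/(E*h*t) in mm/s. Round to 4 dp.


v = 288 / (147.3*0.138*0.024) = 590.3362 mm/s


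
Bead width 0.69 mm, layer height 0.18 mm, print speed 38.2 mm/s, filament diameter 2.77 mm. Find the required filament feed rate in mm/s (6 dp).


Q = 0.69 * 0.18 * 38.2 = 4.74444 mm^3/s
A_fil = pi*(2.77/2)^2 = 6.02628157 mm^2
v_feed = 4.74444 / 6.02628157 = 0.787291 mm/s


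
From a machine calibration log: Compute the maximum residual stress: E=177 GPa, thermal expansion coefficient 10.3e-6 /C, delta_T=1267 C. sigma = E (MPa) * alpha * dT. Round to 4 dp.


sigma = 177*1000 * 10.3e-6 * 1267 = 2309.8677 MPa


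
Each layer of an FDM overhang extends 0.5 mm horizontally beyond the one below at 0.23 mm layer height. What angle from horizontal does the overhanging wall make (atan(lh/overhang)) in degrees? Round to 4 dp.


angle = atan(0.23/0.5) = 24.7024 degrees


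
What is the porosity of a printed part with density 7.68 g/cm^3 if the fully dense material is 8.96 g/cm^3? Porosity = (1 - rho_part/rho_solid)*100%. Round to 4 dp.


Porosity = (1-7.68/8.96)*100 = 14.2857 %


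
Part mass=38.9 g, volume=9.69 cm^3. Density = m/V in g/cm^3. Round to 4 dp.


rho = 38.9 / 9.69 = 4.0144 g/cm^3


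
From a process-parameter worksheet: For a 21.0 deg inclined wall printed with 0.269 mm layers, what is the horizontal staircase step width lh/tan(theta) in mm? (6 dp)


step = 0.269 / tan(21.0) = 0.700769 mm


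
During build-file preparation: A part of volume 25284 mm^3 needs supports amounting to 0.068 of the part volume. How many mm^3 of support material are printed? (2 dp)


V_support = 25284 * 0.068 = 1719.31 mm^3


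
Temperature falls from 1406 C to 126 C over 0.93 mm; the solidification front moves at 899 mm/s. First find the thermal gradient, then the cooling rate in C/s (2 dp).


G = (1406-126)/0.93 = 1376.34408602 C/mm
CR = 1376.34408602 * 899 = 1237333.33 C/s


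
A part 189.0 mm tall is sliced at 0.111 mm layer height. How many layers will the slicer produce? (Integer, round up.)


Layers = ceil(189.0/0.111) = 1703


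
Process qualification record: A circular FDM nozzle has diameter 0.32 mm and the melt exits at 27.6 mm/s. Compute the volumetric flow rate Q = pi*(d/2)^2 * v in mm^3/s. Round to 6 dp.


A = pi*(0.32/2)^2 = 0.08042477 mm^2
Q = 0.08042477 * 27.6 = 2.219724 mm^3/s


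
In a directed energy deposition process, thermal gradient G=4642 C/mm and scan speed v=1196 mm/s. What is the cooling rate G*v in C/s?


CR = 4642 * 1196 = 5551832 C/s


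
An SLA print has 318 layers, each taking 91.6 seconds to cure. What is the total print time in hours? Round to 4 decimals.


t = 318 * 91.6 / 3600 = 8.0913 hrs


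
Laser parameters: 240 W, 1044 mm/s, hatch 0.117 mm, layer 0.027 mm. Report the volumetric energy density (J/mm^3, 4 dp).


E = 240 / (1044*0.117*0.027) = 72.7715 J/mm^3


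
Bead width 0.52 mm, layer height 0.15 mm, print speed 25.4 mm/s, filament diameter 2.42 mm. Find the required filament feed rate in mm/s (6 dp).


Q = 0.52 * 0.15 * 25.4 = 1.9812 mm^3/s
A_fil = pi*(2.42/2)^2 = 4.5996058 mm^2
v_feed = 1.9812 / 4.5996058 = 0.430733 mm/s


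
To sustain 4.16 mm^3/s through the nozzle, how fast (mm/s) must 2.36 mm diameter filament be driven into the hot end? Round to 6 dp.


A = pi*(2.36/2)^2 = 4.374354
v = 4.16 / 4.374354 = 0.950998 mm/s


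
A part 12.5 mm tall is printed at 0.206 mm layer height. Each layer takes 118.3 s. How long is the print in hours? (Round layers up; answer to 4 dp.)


Layers = ceil(12.5/0.206) = 61
t = 61 * 118.3 / 3600 = 2.0045 hrs


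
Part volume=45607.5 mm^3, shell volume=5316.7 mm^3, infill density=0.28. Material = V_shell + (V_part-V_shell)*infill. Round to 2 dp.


V_infill = (45607.5 - 5316.7) * 0.28 = 11281.42
V_total = 5316.7 + 11281.42 = 16598.12 mm^3


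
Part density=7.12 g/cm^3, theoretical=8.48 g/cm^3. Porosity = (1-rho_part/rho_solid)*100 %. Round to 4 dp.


Porosity = (1-7.12/8.48)*100 = 16.0377 %


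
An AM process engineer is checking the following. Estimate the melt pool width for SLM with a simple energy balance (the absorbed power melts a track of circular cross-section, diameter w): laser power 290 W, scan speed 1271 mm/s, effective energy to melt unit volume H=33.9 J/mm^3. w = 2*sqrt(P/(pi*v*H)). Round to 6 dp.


w = 2*sqrt(290/(pi*1271*33.9)) = 0.092572 mm


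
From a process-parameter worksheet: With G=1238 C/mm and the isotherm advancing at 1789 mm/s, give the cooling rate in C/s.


CR = 1238 * 1789 = 2214782 C/s


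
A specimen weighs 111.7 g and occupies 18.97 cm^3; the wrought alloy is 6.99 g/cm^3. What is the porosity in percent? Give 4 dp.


rho_part = 111.7 / 18.97 = 5.8882446 g/cm^3
Porosity = (1 - 5.8882446/6.99)*100 = 15.7619 %


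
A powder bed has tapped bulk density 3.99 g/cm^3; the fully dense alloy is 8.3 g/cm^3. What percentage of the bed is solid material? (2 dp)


Packing = (3.99/8.3)*100 = 48.07 %


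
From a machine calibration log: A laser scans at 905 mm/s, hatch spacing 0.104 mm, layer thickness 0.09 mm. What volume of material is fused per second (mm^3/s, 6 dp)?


Rate = 905 * 0.104 * 0.09 = 8.4708 mm^3/s


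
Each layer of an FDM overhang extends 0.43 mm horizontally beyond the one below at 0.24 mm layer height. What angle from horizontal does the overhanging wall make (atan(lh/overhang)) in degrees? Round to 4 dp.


angle = atan(0.24/0.43) = 29.1676 degrees


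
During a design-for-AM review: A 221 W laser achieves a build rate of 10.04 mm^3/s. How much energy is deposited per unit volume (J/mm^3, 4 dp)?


SE = 221 / 10.04 = 22.012 J/mm^3


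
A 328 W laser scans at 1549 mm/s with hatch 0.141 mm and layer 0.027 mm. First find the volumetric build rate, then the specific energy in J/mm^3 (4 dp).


Build rate = 1549 * 0.141 * 0.027 = 5.897043 mm^3/s
SE = 328 / 5.897043 = 55.6211 J/mm^3


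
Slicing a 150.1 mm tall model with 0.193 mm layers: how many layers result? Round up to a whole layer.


Layers = ceil(150.1/0.193) = 778


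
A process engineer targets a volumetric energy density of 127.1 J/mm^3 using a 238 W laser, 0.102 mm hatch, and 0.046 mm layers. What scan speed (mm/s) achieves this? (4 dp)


v = 238 / (127.1*0.102*0.046) = 399.0923 mm/s


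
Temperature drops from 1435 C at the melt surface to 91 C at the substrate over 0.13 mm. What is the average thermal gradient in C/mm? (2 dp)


G = (1435-91)/0.13 = 10338.46 C/mm


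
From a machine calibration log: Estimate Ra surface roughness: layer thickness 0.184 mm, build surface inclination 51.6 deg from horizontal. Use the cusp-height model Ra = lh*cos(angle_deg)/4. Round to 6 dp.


Ra = 0.184 * cos(51.6) / 4 = 0.028573 mm


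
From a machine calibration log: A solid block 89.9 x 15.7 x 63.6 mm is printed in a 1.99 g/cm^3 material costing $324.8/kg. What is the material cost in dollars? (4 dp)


V = 89.9 * 15.7 * 63.6 = 89766.948 mm^3 = 89.766948 cm^3
Mass = 89.766948 * 1.99 / 1000 = 0.17863623 kg
Cost = 0.17863623 * 324.8 = 58.021 $


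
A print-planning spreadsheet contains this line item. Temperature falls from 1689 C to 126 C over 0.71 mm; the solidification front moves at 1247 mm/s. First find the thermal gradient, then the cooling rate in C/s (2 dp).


G = (1689-126)/0.71 = 2201.4084507 C/mm
CR = 2201.4084507 * 1247 = 2745156.34 C/s


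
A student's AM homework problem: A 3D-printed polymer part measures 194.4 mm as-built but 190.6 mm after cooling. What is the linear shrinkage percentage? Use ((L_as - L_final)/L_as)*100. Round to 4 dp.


Shrinkage = ((194.4-190.6)/194.4)*100 = 1.9547 %


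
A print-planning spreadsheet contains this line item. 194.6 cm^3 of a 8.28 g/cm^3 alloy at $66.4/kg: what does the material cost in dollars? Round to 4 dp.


Mass = 194.6*8.28/1000 = 1.611288 kg
Cost = 1.611288 * 66.4 = 106.9895 $


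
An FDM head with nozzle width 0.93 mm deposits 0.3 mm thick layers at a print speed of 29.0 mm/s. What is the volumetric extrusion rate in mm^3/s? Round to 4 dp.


Rate = 0.93 * 0.3 * 29.0 = 8.091 mm^3/s


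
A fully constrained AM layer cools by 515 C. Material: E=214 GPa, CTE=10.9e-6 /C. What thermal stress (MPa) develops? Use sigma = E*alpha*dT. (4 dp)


sigma = 214*1000 * 10.9e-6 * 515 = 1201.289 MPa


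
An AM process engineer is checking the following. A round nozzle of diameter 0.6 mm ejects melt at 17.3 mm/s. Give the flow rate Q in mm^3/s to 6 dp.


A = pi*(0.6/2)^2 = 0.28274334 mm^2
Q = 0.28274334 * 17.3 = 4.89146 mm^3/s


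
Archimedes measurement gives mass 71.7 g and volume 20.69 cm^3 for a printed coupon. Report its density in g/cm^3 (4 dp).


rho = 71.7 / 20.69 = 3.4654 g/cm^3


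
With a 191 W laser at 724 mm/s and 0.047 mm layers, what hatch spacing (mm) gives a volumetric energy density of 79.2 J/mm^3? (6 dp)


h = 191 / (79.2*724*0.047) = 0.070872 mm


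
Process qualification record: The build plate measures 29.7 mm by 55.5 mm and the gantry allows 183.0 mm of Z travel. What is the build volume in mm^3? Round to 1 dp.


V = 29.7 * 55.5 * 183.0 = 301648.1 mm^3


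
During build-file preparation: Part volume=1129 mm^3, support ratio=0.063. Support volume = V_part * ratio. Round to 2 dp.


V_support = 1129 * 0.063 = 71.13 mm^3


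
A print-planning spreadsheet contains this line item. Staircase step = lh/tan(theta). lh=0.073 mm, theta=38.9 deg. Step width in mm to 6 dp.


step = 0.073 / tan(38.9) = 0.09047 mm


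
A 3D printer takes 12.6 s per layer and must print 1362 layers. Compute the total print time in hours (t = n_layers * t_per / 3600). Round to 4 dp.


t = 1362 * 12.6 / 3600 = 4.767 hrs


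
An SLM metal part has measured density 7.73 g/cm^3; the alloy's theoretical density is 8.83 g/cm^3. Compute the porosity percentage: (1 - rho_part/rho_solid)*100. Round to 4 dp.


Porosity = (1-7.73/8.83)*100 = 12.4575 %


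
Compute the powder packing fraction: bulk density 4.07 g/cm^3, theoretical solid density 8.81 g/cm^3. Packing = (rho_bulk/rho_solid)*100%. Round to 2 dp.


Packing = (4.07/8.81)*100 = 46.2 %


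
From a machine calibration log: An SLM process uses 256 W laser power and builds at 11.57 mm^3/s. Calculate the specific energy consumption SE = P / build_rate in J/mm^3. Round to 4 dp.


SE = 256 / 11.57 = 22.1262 J/mm^3


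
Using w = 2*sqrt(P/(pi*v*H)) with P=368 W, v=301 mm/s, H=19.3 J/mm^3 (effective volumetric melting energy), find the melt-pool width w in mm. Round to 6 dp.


w = 2*sqrt(368/(pi*301*19.3)) = 0.283999 mm


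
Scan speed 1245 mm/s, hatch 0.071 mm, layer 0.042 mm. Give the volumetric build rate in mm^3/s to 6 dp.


Rate = 1245 * 0.071 * 0.042 = 3.71259 mm^3/s


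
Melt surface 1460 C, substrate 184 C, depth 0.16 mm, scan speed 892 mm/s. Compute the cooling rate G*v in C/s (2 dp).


G = (1460-184)/0.16 = 7975.0 C/mm
CR = 7975.0 * 892 = 7113700.0 C/s


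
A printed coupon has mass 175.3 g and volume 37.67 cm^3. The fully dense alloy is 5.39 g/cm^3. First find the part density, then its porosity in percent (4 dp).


rho_part = 175.3 / 37.67 = 4.65357048 g/cm^3
Porosity = (1 - 4.65357048/5.39)*100 = 13.6629 %


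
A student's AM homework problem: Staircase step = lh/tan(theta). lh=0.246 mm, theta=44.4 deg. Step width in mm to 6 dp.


step = 0.246 / tan(44.4) = 0.251207 mm


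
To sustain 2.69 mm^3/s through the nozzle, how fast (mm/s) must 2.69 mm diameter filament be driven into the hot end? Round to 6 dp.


A = pi*(2.69/2)^2 = 5.68322
v = 2.69 / 5.68322 = 0.473323 mm/s


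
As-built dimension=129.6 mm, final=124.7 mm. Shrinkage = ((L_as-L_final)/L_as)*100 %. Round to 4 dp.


Shrinkage = ((129.6-124.7)/129.6)*100 = 3.7809 %


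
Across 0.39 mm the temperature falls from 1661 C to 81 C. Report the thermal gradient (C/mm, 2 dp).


G = (1661-81)/0.39 = 4051.28 C/mm
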